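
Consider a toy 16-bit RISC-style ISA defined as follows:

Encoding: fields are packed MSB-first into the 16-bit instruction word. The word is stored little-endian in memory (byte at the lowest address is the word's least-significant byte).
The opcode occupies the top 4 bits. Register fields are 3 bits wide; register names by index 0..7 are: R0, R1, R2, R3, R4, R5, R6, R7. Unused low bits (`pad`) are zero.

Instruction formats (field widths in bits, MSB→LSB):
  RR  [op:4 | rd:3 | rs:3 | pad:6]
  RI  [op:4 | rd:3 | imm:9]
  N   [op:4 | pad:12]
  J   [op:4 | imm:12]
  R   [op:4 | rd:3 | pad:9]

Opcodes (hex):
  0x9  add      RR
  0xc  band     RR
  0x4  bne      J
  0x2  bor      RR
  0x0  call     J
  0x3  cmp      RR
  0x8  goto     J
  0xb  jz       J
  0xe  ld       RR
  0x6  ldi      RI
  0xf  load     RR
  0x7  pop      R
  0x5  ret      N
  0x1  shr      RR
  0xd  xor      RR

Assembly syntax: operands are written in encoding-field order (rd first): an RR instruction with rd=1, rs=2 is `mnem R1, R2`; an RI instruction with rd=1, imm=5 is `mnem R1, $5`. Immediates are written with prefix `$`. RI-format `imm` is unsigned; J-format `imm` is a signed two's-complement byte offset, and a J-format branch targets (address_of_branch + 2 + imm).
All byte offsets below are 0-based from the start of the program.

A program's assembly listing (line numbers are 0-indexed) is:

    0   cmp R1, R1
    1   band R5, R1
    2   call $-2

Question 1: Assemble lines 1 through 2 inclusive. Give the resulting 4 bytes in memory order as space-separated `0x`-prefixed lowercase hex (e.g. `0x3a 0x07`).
0x40 0xca 0xfe 0x0f

line 1 (band): pack op=0xc:4|rd=5:3|rs=1:3|pad=0:6 = 0xca40; little→ 40 ca
line 2 (call): pack op=0x0:4|imm=-2:12 = 0x0ffe; little→ fe 0f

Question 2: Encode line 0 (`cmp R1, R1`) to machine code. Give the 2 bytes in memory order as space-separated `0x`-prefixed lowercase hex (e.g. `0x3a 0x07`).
0. cmp fields op=0x3:4|rd=1:3|rs=1:3|pad=0:6 → word 3240h → 40 32

0x40 0x32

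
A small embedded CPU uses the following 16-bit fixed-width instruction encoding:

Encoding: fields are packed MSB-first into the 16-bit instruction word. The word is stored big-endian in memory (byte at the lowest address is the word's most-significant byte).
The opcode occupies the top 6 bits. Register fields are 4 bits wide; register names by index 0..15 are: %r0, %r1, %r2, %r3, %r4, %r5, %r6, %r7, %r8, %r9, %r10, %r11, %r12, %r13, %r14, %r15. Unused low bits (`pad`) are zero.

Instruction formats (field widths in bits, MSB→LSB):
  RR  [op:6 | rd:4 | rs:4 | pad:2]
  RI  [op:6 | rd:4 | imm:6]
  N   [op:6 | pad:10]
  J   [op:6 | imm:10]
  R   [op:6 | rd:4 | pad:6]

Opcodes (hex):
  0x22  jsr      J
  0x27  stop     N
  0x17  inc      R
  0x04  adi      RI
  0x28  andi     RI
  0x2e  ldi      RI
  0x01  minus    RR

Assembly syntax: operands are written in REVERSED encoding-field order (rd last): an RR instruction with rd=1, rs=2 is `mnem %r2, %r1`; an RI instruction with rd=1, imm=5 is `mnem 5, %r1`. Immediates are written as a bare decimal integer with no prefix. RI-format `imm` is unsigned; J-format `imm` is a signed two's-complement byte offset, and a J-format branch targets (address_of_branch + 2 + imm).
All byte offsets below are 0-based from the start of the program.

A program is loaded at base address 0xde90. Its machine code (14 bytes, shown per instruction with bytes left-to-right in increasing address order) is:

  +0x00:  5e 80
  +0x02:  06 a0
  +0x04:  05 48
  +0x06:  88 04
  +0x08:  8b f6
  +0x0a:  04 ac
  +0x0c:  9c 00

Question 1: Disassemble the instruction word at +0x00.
@+00  big-endian(5e 80) = 0x5e80
  top 6b → 0x17 → inc [R]
  rd@[9:6]=0xa ⇒ %r10

inc %r10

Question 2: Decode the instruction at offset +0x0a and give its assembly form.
minus %r11, %r2

[0a] 04 ac → 0x04ac
  op=0x04ac>>10=0x1 ⇒ minus (RR)
  [9:6] rd=2 = %r2
  [5:2] rs=11 = %r11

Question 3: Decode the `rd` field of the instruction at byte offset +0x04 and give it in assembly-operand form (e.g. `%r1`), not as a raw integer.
%r5

+0x04: 05 48 ⇒ word 0x0548 (big)
  opcode bits[15:10]=0x1: minus/RR
  rd@[9:6]=0x5 ⇒ %r5
  rs@[5:2]=0x2 ⇒ %r2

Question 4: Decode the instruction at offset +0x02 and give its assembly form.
off 0x02: read 06 a0 as big → 0x06a0
  op=0x06a0>>10=0x1 ⇒ minus (RR)
  rd@[9:6]=0xa ⇒ %r10
  rs@[5:2]=0x8 ⇒ %r8

minus %r8, %r10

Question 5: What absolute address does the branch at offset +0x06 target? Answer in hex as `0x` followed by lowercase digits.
0xde9c

off 0x06: read 88 04 as big → 0x8804
  top 6b → 0x22 → jsr [J]
  imm@[9:0]=0x4 ⇒ 4
  target = base 0xde90 + off 0x06 + 2 + imm 4 = 0xde9c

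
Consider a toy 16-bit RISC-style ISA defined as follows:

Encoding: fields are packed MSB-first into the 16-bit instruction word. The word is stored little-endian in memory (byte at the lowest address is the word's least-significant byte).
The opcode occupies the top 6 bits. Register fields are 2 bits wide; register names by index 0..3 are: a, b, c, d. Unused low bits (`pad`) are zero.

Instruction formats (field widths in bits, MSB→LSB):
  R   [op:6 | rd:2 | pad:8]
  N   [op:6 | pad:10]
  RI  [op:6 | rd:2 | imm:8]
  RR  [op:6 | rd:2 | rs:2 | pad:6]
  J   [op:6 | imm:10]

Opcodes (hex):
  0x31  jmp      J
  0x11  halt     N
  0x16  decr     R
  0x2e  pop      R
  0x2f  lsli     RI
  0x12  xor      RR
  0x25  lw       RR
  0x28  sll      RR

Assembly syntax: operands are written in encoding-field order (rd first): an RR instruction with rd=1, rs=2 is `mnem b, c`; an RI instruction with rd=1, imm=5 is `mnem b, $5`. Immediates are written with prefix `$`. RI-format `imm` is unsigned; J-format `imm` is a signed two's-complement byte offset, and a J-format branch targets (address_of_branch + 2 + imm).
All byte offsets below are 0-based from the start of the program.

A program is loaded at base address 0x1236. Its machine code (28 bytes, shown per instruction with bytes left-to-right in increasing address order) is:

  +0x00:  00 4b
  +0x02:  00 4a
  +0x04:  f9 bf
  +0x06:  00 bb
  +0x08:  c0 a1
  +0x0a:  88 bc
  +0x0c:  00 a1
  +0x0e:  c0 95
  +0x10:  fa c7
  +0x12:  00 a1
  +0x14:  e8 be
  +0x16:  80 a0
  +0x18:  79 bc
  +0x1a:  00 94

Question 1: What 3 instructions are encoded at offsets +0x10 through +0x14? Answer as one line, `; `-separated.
jmp $-6; sll b, a; lsli c, $232

@+10  little-endian(fa c7) = 0xc7fa
  top 6b → 0x31 → jmp [J]
  [9:0] imm=1018 (s10→-6) = $-6
@+12  little-endian(00 a1) = 0xa100
  top 6b → 0x28 → sll [RR]
  [9:8] rd=1 = b
  [7:6] rs=0 = a
@+14  little-endian(e8 be) = 0xbee8
  top 6b → 0x2f → lsli [RI]
  [9:8] rd=2 = c
  [7:0] imm=232 = $232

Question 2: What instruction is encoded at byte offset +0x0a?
lsli a, $136

@+0a  little-endian(88 bc) = 0xbc88
  top 6b → 0x2f → lsli [RI]
  rd: (w>>8)&0x3=0x0 → a
  imm: (w>>0)&0xff=0x88 → $136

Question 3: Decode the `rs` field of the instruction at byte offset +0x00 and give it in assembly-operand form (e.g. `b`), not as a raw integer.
[00] 00 4b → 0x4b00
  top 6b → 0x12 → xor [RR]
  rd: (w>>8)&0x3=0x3 → d
  rs: (w>>6)&0x3=0x0 → a

a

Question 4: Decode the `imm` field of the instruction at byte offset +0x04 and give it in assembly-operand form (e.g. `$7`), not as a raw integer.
off 0x04: read f9 bf as little → 0xbff9
  opcode bits[15:10]=0x2f: lsli/RI
  rd: (w>>8)&0x3=0x3 → d
  imm: (w>>0)&0xff=0xf9 → $249

$249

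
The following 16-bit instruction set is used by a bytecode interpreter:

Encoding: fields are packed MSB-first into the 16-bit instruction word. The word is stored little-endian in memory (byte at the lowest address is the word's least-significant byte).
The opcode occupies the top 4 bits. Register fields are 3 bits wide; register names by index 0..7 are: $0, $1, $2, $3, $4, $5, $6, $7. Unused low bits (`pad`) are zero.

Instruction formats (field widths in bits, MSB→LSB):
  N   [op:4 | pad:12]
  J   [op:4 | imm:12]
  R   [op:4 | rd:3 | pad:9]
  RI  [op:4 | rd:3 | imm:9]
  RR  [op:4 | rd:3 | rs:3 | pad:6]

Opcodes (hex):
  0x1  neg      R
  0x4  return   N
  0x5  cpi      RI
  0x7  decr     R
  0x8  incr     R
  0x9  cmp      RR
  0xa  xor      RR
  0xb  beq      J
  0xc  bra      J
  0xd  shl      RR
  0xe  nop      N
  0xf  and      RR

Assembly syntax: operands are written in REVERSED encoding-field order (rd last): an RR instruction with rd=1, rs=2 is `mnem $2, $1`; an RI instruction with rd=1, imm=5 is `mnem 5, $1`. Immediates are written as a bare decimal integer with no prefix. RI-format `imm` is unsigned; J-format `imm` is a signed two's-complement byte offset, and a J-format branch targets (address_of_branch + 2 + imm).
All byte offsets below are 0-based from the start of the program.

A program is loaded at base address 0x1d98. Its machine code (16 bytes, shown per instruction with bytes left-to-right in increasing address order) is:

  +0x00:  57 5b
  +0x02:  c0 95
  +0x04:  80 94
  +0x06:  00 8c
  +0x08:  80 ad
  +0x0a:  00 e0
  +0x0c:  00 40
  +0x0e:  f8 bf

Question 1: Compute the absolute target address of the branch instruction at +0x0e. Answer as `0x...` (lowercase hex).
off 0x0e: read f8 bf as little → 0xbff8
  top 4b → 0xb → beq [J]
  [11:0] imm=4088 (s12→-8) = -8
  target = base 0x1d98 + off 0x0e + 2 + imm -8 = 0x1da0

0x1da0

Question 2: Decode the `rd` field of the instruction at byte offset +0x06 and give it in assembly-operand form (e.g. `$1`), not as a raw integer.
+0x06: 00 8c ⇒ word 0x8c00 (little)
  top 4b → 0x8 → incr [R]
  [11:9] rd=6 = $6

$6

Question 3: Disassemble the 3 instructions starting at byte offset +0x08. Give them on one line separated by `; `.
+0x08: 80 ad ⇒ word 0xad80 (little)
  top 4b → 0xa → xor [RR]
  rd@[11:9]=0x6 ⇒ $6
  rs@[8:6]=0x6 ⇒ $6
+0x0a: 00 e0 ⇒ word 0xe000 (little)
  top 4b → 0xe → nop [N]
+0x0c: 00 40 ⇒ word 0x4000 (little)
  top 4b → 0x4 → return [N]

xor $6, $6; nop; return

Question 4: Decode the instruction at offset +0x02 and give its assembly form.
cmp $7, $2

@+02  little-endian(c0 95) = 0x95c0
  op=0x95c0>>12=0x9 ⇒ cmp (RR)
  rd@[11:9]=0x2 ⇒ $2
  rs@[8:6]=0x7 ⇒ $7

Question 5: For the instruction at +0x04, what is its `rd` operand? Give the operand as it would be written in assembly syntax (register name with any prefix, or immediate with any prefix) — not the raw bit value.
+0x04: 80 94 ⇒ word 0x9480 (little)
  op=0x9480>>12=0x9 ⇒ cmp (RR)
  [11:9] rd=2 = $2
  [8:6] rs=2 = $2

$2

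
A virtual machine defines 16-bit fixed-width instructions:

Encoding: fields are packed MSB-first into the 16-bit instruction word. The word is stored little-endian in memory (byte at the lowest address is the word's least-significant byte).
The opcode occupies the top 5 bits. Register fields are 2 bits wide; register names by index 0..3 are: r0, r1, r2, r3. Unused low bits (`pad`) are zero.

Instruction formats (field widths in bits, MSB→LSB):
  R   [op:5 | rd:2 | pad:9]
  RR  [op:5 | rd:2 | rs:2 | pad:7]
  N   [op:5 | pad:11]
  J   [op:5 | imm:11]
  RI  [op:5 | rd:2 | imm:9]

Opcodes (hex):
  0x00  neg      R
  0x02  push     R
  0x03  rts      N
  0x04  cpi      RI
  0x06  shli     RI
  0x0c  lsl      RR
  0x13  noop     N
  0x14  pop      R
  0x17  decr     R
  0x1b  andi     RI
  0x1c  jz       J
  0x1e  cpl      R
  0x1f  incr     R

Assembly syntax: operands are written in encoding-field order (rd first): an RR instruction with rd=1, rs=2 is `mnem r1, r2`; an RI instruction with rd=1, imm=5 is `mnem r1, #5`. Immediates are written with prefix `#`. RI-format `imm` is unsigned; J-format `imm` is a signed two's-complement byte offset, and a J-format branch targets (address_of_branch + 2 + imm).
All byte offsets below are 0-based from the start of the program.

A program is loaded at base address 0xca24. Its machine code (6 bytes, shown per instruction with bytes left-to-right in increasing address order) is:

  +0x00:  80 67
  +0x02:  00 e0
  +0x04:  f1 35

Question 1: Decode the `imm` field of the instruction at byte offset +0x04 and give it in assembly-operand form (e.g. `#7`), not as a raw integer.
+0x04: f1 35 ⇒ word 0x35f1 (little)
  opcode bits[15:11]=0x6: shli/RI
  rd: (w>>9)&0x3=0x2 → r2
  imm: (w>>0)&0x1ff=0x1f1 → #497

#497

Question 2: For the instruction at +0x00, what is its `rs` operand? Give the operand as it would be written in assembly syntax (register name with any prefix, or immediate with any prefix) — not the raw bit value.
r3

off 0x00: read 80 67 as little → 0x6780
  op=0x6780>>11=0xc ⇒ lsl (RR)
  [10:9] rd=3 = r3
  [8:7] rs=3 = r3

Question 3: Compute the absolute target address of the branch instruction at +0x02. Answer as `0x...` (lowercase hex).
0xca28

+0x02: 00 e0 ⇒ word 0xe000 (little)
  top 5b → 0x1c → jz [J]
  imm: (w>>0)&0x7ff=0x0 → #0
  target = base 0xca24 + off 0x02 + 2 + imm 0 = 0xca28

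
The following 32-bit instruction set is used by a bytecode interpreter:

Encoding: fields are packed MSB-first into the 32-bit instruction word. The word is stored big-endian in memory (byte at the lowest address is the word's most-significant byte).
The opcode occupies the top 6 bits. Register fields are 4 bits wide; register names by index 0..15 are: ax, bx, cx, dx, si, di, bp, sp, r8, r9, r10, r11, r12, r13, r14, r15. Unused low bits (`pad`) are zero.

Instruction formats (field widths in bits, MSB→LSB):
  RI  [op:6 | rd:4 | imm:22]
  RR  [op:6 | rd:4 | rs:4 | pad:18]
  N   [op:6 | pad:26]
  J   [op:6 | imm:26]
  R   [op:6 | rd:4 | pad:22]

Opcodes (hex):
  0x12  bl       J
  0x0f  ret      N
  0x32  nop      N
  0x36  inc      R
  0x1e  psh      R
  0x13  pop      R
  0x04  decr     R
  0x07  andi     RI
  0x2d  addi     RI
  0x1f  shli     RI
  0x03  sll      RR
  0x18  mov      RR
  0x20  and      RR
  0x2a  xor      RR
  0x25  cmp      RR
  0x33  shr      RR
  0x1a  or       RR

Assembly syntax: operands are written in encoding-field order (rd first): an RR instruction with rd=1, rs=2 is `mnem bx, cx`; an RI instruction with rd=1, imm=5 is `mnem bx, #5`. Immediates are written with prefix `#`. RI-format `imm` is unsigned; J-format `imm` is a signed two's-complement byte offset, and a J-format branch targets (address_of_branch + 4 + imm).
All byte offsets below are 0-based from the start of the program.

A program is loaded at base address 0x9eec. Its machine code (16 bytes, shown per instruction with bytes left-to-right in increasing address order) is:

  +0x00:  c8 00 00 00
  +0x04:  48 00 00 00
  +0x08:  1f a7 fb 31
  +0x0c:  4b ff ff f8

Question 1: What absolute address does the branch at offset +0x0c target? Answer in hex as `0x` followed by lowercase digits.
[0c] 4b ff ff f8 → 0x4bfffff8
  op=0x4bfffff8>>26=0x12 ⇒ bl (J)
  imm@[25:0]=0x3fffff8 (s26→-8) ⇒ #-8
  target = base 0x9eec + off 0x0c + 4 + imm -8 = 0x9ef4

0x9ef4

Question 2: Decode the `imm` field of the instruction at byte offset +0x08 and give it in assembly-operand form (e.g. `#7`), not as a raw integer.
#2620209

+0x08: 1f a7 fb 31 ⇒ word 0x1fa7fb31 (big)
  opcode bits[31:26]=0x7: andi/RI
  rd@[25:22]=0xe ⇒ r14
  imm@[21:0]=0x27fb31 ⇒ #2620209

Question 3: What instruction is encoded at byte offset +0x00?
[00] c8 00 00 00 → 0xc8000000
  top 6b → 0x32 → nop [N]

nop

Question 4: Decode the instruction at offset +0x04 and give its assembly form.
@+04  big-endian(48 00 00 00) = 0x48000000
  opcode bits[31:26]=0x12: bl/J
  imm@[25:0]=0x0 ⇒ #0

bl #0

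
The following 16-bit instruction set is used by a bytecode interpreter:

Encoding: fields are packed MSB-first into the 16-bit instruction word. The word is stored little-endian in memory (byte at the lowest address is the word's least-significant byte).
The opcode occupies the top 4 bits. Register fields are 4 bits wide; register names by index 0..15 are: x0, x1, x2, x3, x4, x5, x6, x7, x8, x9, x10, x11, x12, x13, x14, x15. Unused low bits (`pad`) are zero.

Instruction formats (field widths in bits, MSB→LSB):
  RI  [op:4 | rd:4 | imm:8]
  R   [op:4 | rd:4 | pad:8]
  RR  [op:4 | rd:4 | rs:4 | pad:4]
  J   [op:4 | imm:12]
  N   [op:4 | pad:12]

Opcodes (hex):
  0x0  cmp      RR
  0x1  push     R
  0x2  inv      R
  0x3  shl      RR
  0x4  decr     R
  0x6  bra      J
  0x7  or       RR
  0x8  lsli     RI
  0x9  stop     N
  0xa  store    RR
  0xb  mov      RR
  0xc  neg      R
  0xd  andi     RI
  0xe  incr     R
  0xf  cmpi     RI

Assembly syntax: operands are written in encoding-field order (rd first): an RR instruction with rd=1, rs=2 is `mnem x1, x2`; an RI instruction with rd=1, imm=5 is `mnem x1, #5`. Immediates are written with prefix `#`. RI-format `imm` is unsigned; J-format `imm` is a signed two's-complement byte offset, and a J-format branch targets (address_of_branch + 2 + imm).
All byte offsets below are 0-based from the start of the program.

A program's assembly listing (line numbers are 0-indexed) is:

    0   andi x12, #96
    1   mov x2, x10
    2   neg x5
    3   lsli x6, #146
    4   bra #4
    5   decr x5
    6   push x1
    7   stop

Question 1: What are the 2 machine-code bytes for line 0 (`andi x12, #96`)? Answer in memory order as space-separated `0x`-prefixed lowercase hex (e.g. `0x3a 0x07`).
L0: andi op=0xd:4|rd=12:4|imm=96:8 ⇒ 0xdc60 ⇒ little 60 dc

0x60 0xdc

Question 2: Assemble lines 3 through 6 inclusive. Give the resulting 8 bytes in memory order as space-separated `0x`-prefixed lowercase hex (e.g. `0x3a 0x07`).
3. lsli fields op=0x8:4|rd=6:4|imm=146:8 → word 8692h → 92 86
4. bra fields op=0x6:4|imm=4:12 → word 6004h → 04 60
5. decr fields op=0x4:4|rd=5:4|pad=0:8 → word 4500h → 00 45
6. push fields op=0x1:4|rd=1:4|pad=0:8 → word 1100h → 00 11

0x92 0x86 0x04 0x60 0x00 0x45 0x00 0x11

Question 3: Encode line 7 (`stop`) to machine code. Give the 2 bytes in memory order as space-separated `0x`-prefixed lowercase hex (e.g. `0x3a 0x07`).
L7: stop op=0x9:4|pad=0:12 ⇒ 0x9000 ⇒ little 00 90

0x00 0x90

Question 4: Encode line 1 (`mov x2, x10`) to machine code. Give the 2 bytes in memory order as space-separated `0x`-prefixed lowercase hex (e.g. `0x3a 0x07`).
line 1 (mov): pack op=0xb:4|rd=2:4|rs=10:4|pad=0:4 = 0xb2a0; little→ a0 b2

0xa0 0xb2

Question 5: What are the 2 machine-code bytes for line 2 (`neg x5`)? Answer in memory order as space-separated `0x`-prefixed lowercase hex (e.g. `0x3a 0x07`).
L2: neg op=0xc:4|rd=5:4|pad=0:8 ⇒ 0xc500 ⇒ little 00 c5

0x00 0xc5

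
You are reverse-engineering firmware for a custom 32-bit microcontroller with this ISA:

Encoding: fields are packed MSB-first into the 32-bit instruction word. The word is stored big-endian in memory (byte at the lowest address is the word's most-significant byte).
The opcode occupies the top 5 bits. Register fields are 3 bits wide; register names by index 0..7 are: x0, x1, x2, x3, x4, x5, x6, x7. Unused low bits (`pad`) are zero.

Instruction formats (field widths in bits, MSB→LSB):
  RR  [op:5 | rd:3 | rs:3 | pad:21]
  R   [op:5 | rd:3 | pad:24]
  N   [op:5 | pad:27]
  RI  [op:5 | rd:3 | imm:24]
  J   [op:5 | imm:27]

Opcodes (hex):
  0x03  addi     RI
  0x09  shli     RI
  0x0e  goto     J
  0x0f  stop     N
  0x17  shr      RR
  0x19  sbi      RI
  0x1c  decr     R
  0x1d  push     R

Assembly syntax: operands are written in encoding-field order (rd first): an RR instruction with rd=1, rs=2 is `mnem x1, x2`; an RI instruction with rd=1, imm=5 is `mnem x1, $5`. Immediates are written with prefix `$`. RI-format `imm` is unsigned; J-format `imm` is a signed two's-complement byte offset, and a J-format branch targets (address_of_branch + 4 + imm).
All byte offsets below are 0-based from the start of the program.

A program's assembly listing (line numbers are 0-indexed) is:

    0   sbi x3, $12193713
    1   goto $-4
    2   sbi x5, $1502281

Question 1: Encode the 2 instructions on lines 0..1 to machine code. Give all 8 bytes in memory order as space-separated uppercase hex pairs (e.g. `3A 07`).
L0: sbi op=0x19:5|rd=3:3|imm=12193713:24 ⇒ 0xcbba0fb1 ⇒ big cb ba 0f b1
L1: goto op=0xe:5|imm=-4:27 ⇒ 0x77fffffc ⇒ big 77 ff ff fc

CB BA 0F B1 77 FF FF FC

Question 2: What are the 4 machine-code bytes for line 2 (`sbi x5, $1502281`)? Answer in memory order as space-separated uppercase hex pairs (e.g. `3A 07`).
CD 16 EC 49

line 2 (sbi): pack op=0x19:5|rd=5:3|imm=1502281:24 = 0xcd16ec49; big→ cd 16 ec 49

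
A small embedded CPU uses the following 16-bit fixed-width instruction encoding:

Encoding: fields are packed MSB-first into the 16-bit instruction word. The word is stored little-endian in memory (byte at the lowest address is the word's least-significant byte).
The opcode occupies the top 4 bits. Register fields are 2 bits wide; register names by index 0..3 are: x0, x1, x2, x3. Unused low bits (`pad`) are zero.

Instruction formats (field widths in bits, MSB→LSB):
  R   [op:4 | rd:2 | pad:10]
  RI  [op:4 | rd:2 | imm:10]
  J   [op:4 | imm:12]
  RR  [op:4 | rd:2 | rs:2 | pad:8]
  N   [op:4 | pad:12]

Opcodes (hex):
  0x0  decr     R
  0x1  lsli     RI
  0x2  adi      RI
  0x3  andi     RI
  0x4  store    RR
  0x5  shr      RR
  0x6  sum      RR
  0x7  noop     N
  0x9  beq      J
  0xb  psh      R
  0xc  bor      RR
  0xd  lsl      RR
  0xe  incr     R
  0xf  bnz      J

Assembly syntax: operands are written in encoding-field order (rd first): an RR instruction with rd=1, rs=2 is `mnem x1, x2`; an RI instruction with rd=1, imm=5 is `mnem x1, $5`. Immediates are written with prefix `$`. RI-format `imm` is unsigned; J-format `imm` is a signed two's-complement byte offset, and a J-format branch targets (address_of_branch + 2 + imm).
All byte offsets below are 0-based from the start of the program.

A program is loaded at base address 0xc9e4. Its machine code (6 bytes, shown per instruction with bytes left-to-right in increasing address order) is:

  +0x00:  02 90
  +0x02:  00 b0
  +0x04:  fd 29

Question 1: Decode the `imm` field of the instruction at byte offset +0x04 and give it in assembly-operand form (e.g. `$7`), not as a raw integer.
[04] fd 29 → 0x29fd
  top 4b → 0x2 → adi [RI]
  rd@[11:10]=0x2 ⇒ x2
  imm@[9:0]=0x1fd ⇒ $509

$509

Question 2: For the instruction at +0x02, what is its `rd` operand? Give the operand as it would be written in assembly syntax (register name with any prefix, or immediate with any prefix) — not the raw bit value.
x0

off 0x02: read 00 b0 as little → 0xb000
  op=0xb000>>12=0xb ⇒ psh (R)
  rd@[11:10]=0x0 ⇒ x0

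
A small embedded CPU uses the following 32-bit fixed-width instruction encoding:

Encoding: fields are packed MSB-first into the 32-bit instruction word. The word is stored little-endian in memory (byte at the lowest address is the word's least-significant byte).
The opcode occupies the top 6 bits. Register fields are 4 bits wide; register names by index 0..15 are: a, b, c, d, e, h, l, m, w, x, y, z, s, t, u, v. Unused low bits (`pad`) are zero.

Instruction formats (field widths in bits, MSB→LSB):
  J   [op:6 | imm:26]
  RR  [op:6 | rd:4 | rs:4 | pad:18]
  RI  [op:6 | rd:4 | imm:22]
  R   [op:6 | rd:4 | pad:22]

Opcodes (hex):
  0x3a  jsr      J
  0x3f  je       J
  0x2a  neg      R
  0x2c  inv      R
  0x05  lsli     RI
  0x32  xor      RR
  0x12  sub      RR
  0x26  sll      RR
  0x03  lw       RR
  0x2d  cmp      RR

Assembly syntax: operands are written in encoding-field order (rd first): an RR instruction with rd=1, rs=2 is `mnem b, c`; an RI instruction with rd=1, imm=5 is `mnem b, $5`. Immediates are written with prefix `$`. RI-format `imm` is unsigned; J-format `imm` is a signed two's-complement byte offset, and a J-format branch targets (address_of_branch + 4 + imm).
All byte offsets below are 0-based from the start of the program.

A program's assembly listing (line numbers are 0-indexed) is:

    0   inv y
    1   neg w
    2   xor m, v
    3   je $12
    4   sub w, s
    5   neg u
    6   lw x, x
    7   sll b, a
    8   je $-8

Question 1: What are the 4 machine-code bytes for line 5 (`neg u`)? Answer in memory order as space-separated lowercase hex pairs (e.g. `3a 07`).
L5: neg op=0x2a:6|rd=14:4|pad=0:22 ⇒ 0xab800000 ⇒ little 00 00 80 ab

00 00 80 ab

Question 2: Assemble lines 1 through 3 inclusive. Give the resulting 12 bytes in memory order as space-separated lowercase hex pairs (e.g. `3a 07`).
line 1 (neg): pack op=0x2a:6|rd=8:4|pad=0:22 = 0xaa000000; little→ 00 00 00 aa
line 2 (xor): pack op=0x32:6|rd=7:4|rs=15:4|pad=0:18 = 0xc9fc0000; little→ 00 00 fc c9
line 3 (je): pack op=0x3f:6|imm=12:26 = 0xfc00000c; little→ 0c 00 00 fc

00 00 00 aa 00 00 fc c9 0c 00 00 fc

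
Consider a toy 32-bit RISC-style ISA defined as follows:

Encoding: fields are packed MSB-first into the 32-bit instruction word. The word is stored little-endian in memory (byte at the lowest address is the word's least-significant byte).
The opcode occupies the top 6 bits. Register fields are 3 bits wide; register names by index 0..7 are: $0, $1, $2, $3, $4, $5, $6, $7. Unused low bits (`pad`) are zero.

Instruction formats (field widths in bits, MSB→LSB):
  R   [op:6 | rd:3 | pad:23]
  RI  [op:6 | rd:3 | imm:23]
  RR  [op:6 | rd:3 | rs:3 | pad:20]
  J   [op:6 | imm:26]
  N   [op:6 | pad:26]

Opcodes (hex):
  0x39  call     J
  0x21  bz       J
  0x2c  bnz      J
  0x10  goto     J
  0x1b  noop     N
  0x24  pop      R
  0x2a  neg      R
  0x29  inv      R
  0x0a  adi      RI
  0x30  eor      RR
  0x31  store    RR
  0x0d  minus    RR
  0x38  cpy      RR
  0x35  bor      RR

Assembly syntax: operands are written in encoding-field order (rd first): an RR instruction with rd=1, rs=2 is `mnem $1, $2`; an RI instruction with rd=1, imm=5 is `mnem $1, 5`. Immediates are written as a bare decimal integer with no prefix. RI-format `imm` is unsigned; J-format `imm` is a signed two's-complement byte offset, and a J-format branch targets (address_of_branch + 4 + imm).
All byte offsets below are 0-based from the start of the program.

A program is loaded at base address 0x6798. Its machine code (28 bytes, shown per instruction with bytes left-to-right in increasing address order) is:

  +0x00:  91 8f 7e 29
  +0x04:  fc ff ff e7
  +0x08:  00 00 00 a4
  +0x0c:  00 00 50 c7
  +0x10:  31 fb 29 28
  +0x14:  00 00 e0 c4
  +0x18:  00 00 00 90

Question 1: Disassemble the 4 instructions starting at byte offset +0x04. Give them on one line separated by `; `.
call -4; inv $0; store $6, $5; adi $0, 2751281

+0x04: fc ff ff e7 ⇒ word 0xe7fffffc (little)
  op=0xe7fffffc>>26=0x39 ⇒ call (J)
  [25:0] imm=67108860 (s26→-4) = -4
+0x08: 00 00 00 a4 ⇒ word 0xa4000000 (little)
  op=0xa4000000>>26=0x29 ⇒ inv (R)
  [25:23] rd=0 = $0
+0x0c: 00 00 50 c7 ⇒ word 0xc7500000 (little)
  op=0xc7500000>>26=0x31 ⇒ store (RR)
  [25:23] rd=6 = $6
  [22:20] rs=5 = $5
+0x10: 31 fb 29 28 ⇒ word 0x2829fb31 (little)
  op=0x2829fb31>>26=0xa ⇒ adi (RI)
  [25:23] rd=0 = $0
  [22:0] imm=2751281 = 2751281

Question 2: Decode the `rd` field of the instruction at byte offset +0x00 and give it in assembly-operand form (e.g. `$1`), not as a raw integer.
$2

+0x00: 91 8f 7e 29 ⇒ word 0x297e8f91 (little)
  op=0x297e8f91>>26=0xa ⇒ adi (RI)
  rd@[25:23]=0x2 ⇒ $2
  imm@[22:0]=0x7e8f91 ⇒ 8294289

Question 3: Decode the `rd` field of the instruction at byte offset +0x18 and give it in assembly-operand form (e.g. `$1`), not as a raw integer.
$0

@+18  little-endian(00 00 00 90) = 0x90000000
  opcode bits[31:26]=0x24: pop/R
  rd@[25:23]=0x0 ⇒ $0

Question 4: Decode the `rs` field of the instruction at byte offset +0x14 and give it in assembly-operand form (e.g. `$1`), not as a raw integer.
$6

@+14  little-endian(00 00 e0 c4) = 0xc4e00000
  opcode bits[31:26]=0x31: store/RR
  rd: (w>>23)&0x7=0x1 → $1
  rs: (w>>20)&0x7=0x6 → $6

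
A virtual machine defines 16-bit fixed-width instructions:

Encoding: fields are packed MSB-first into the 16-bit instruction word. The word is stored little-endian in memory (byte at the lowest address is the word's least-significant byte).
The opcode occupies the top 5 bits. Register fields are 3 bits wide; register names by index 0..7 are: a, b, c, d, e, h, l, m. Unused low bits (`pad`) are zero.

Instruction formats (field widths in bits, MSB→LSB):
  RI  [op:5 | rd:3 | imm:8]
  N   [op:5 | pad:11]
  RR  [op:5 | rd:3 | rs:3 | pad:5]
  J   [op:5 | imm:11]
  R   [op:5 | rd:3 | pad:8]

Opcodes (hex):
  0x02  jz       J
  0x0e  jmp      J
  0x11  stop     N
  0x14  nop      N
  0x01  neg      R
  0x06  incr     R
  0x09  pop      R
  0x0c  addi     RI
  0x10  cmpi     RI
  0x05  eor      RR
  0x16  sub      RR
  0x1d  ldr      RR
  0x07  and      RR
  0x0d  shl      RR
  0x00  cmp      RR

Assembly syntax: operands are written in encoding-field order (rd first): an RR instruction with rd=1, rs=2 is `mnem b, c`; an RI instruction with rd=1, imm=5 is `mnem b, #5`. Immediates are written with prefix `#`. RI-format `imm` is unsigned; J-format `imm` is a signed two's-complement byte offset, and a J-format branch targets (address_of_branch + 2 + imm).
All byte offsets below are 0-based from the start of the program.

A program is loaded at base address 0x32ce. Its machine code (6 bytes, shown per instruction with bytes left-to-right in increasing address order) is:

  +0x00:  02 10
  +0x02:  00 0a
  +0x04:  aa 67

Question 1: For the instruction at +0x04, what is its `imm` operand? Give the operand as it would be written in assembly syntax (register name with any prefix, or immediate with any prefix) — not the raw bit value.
off 0x04: read aa 67 as little → 0x67aa
  top 5b → 0xc → addi [RI]
  rd: (w>>8)&0x7=0x7 → m
  imm: (w>>0)&0xff=0xaa → #170

#170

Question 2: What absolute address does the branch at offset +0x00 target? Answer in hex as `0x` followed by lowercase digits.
0x32d2

[00] 02 10 → 0x1002
  op=0x1002>>11=0x2 ⇒ jz (J)
  [10:0] imm=2 = #2
  target = base 0x32ce + off 0x00 + 2 + imm 2 = 0x32d2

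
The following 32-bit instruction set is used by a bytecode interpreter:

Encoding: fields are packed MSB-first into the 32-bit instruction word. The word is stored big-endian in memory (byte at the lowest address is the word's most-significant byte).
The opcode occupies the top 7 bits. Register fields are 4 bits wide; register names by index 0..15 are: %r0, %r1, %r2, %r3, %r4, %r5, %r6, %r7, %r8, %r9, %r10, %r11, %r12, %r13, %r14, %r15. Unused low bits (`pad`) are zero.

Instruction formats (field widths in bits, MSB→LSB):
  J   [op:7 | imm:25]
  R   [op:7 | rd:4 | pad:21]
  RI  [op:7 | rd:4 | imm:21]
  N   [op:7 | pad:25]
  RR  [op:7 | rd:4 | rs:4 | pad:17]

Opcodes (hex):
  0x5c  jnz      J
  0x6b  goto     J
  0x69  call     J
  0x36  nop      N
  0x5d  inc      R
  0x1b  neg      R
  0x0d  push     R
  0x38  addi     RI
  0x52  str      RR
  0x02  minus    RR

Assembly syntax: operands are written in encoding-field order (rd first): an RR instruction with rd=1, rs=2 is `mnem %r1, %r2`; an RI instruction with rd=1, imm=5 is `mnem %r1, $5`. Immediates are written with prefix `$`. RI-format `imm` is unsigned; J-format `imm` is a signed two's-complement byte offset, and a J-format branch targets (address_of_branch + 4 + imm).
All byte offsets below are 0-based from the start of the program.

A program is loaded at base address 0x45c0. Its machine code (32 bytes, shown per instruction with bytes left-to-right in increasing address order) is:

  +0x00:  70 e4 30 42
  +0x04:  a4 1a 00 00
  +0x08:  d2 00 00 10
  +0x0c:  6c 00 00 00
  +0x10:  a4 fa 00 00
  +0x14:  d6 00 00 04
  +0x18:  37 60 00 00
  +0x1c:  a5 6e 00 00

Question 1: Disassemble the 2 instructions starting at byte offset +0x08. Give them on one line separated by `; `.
[08] d2 00 00 10 → 0xd2000010
  opcode bits[31:25]=0x69: call/J
  imm@[24:0]=0x10 ⇒ $16
[0c] 6c 00 00 00 → 0x6c000000
  opcode bits[31:25]=0x36: nop/N

call $16; nop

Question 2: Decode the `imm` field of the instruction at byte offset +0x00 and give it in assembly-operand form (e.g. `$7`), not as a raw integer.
@+00  big-endian(70 e4 30 42) = 0x70e43042
  op=0x70e43042>>25=0x38 ⇒ addi (RI)
  rd@[24:21]=0x7 ⇒ %r7
  imm@[20:0]=0x43042 ⇒ $274498

$274498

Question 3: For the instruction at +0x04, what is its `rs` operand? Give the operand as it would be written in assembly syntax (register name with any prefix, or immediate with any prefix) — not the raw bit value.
+0x04: a4 1a 00 00 ⇒ word 0xa41a0000 (big)
  op=0xa41a0000>>25=0x52 ⇒ str (RR)
  [24:21] rd=0 = %r0
  [20:17] rs=13 = %r13

%r13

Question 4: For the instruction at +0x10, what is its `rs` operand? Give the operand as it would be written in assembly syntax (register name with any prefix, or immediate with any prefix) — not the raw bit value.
%r13

off 0x10: read a4 fa 00 00 as big → 0xa4fa0000
  top 7b → 0x52 → str [RR]
  [24:21] rd=7 = %r7
  [20:17] rs=13 = %r13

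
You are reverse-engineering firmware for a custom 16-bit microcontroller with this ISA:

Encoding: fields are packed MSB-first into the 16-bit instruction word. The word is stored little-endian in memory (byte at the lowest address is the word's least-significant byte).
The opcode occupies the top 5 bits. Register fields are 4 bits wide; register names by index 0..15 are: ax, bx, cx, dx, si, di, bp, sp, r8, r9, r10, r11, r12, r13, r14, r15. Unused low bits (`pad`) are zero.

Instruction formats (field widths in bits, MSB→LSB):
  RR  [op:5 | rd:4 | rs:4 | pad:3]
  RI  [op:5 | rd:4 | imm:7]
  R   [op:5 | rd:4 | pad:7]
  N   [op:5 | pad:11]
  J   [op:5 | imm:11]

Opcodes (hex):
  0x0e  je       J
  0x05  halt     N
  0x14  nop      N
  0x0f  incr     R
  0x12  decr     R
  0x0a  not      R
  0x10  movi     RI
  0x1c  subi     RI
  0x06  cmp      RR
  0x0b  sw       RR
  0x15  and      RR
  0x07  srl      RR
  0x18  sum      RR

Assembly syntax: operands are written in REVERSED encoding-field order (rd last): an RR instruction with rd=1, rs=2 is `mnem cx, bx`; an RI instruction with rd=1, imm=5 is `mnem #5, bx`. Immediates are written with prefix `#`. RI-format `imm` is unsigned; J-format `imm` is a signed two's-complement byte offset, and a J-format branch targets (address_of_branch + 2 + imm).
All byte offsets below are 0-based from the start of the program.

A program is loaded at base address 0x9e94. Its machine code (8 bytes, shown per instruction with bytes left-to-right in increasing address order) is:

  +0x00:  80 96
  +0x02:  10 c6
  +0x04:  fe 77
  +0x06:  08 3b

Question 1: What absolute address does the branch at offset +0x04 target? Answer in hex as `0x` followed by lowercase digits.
@+04  little-endian(fe 77) = 0x77fe
  top 5b → 0xe → je [J]
  [10:0] imm=2046 (s11→-2) = #-2
  target = base 0x9e94 + off 0x04 + 2 + imm -2 = 0x9e98

0x9e98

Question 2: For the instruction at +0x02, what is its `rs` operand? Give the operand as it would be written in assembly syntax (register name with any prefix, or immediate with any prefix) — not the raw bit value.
@+02  little-endian(10 c6) = 0xc610
  op=0xc610>>11=0x18 ⇒ sum (RR)
  rd: (w>>7)&0xf=0xc → r12
  rs: (w>>3)&0xf=0x2 → cx

cx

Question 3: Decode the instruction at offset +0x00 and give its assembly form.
decr r13

+0x00: 80 96 ⇒ word 0x9680 (little)
  opcode bits[15:11]=0x12: decr/R
  rd: (w>>7)&0xf=0xd → r13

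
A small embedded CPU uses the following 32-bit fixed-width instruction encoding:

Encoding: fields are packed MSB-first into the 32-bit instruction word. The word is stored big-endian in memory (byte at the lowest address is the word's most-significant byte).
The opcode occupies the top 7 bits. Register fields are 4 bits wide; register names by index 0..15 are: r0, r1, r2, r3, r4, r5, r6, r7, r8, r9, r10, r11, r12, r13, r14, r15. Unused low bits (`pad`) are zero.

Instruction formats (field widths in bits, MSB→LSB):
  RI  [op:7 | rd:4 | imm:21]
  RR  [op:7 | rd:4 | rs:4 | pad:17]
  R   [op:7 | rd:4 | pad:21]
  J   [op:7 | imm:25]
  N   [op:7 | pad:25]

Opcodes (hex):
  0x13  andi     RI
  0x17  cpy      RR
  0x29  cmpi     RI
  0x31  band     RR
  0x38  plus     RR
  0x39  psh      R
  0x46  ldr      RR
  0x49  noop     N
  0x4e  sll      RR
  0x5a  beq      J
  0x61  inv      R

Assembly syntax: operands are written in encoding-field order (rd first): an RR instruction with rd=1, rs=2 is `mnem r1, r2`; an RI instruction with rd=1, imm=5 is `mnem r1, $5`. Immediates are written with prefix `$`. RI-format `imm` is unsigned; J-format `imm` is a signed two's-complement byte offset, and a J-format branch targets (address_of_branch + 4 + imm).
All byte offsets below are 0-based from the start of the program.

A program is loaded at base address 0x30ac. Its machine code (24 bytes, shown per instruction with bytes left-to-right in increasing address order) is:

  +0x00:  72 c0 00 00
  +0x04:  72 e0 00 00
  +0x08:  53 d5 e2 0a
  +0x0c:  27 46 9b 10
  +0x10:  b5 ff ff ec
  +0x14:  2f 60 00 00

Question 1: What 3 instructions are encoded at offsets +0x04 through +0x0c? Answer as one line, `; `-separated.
psh r7; cmpi r14, $1434122; andi r10, $432912

+0x04: 72 e0 00 00 ⇒ word 0x72e00000 (big)
  top 7b → 0x39 → psh [R]
  rd: (w>>21)&0xf=0x7 → r7
+0x08: 53 d5 e2 0a ⇒ word 0x53d5e20a (big)
  top 7b → 0x29 → cmpi [RI]
  rd: (w>>21)&0xf=0xe → r14
  imm: (w>>0)&0x1fffff=0x15e20a → $1434122
+0x0c: 27 46 9b 10 ⇒ word 0x27469b10 (big)
  top 7b → 0x13 → andi [RI]
  rd: (w>>21)&0xf=0xa → r10
  imm: (w>>0)&0x1fffff=0x69b10 → $432912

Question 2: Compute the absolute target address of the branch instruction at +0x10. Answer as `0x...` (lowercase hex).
[10] b5 ff ff ec → 0xb5ffffec
  op=0xb5ffffec>>25=0x5a ⇒ beq (J)
  [24:0] imm=33554412 (s25→-20) = $-20
  target = base 0x30ac + off 0x10 + 4 + imm -20 = 0x30ac

0x30ac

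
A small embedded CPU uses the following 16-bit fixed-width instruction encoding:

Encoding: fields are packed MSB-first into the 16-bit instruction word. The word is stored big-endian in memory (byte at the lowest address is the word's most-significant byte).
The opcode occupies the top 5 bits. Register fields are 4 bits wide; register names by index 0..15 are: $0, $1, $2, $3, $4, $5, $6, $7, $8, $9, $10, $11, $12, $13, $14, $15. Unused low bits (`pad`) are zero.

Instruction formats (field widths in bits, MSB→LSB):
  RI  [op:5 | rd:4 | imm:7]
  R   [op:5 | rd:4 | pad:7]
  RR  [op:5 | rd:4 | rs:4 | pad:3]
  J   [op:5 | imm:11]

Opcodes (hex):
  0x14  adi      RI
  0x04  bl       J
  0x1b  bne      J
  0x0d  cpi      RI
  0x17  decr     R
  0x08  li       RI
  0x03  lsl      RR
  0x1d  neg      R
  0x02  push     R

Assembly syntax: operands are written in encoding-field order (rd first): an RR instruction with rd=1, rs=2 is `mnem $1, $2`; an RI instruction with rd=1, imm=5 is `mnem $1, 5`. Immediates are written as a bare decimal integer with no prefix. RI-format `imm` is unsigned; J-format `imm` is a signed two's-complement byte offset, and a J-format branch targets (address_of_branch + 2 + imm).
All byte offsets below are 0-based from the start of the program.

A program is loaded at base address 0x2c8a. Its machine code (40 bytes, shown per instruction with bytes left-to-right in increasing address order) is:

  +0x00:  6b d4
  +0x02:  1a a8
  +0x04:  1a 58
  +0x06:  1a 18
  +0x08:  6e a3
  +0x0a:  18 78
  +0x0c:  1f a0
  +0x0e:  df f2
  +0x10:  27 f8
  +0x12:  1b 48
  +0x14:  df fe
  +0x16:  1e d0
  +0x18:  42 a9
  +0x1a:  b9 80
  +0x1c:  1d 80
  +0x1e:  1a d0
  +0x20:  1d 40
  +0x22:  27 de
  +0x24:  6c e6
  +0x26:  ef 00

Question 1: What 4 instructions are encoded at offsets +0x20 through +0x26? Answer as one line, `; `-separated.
lsl $10, $8; bl -34; cpi $9, 102; neg $14

+0x20: 1d 40 ⇒ word 0x1d40 (big)
  top 5b → 0x3 → lsl [RR]
  [10:7] rd=10 = $10
  [6:3] rs=8 = $8
+0x22: 27 de ⇒ word 0x27de (big)
  top 5b → 0x4 → bl [J]
  [10:0] imm=2014 (s11→-34) = -34
+0x24: 6c e6 ⇒ word 0x6ce6 (big)
  top 5b → 0xd → cpi [RI]
  [10:7] rd=9 = $9
  [6:0] imm=102 = 102
+0x26: ef 00 ⇒ word 0xef00 (big)
  top 5b → 0x1d → neg [R]
  [10:7] rd=14 = $14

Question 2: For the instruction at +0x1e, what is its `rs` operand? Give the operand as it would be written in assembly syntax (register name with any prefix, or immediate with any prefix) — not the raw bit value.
$10

+0x1e: 1a d0 ⇒ word 0x1ad0 (big)
  opcode bits[15:11]=0x3: lsl/RR
  rd: (w>>7)&0xf=0x5 → $5
  rs: (w>>3)&0xf=0xa → $10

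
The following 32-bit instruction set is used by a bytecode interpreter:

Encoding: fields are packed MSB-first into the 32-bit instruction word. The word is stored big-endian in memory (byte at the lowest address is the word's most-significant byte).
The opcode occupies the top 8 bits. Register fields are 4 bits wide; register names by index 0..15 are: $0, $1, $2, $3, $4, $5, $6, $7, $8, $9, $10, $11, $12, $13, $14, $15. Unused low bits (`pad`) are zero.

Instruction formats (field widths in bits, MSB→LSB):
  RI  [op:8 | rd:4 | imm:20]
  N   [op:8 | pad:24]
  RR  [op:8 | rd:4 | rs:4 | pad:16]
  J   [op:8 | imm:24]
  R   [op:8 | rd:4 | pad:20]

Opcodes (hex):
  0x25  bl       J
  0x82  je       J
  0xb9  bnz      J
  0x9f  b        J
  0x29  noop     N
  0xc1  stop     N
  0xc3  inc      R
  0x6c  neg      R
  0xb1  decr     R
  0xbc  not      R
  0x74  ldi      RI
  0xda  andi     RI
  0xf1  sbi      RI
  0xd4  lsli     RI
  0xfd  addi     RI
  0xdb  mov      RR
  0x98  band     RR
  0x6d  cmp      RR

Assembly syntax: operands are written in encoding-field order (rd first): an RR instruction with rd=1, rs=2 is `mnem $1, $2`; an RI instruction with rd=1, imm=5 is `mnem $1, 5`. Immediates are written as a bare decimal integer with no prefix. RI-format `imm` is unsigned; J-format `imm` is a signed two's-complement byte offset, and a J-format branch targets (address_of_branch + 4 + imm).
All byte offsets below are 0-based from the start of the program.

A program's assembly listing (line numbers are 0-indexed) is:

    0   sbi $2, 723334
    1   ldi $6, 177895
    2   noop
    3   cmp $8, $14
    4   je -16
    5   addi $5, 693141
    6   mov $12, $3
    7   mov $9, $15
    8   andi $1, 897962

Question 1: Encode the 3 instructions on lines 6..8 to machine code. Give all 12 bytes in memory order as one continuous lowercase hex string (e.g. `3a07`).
dbc30000db9f0000da1db3aa

line 6 (mov): pack op=0xdb:8|rd=12:4|rs=3:4|pad=0:16 = 0xdbc30000; big→ db c3 00 00
line 7 (mov): pack op=0xdb:8|rd=9:4|rs=15:4|pad=0:16 = 0xdb9f0000; big→ db 9f 00 00
line 8 (andi): pack op=0xda:8|rd=1:4|imm=897962:20 = 0xda1db3aa; big→ da 1d b3 aa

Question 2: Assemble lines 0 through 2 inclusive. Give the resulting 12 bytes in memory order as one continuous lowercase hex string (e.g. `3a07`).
0. sbi fields op=0xf1:8|rd=2:4|imm=723334:20 → word f12b0986h → f1 2b 09 86
1. ldi fields op=0x74:8|rd=6:4|imm=177895:20 → word 7462b6e7h → 74 62 b6 e7
2. noop fields op=0x29:8|pad=0:24 → word 29000000h → 29 00 00 00

f12b09867462b6e729000000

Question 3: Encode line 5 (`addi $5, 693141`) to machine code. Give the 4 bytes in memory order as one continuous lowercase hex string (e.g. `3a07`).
5. addi fields op=0xfd:8|rd=5:4|imm=693141:20 → word fd5a9395h → fd 5a 93 95

fd5a9395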